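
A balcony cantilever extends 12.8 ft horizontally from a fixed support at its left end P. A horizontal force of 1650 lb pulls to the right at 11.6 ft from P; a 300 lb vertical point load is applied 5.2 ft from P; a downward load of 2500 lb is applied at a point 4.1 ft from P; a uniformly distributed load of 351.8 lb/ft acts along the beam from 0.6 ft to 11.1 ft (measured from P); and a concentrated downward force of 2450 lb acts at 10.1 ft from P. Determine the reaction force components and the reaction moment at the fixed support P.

Resultant of the distributed load: 351.8 × 10.5 = 3693.9 lb at 5.85 ft from P.
ΣF_x = 0: P_x + 1650 = 0 → P_x = -1650 lb.
ΣF_y = 0: P_y − 300 − 2500 − 351.8·10.5 − 2450 = 0 → P_y = 8944 lb.
ΣM about P: M_P − 300·5.2 − 2500·4.1 − (351.8·10.5)·5.85 − 2450·10.1 = 0 → M_P = 58160 lb·ft.

P_x = -1650 lb, P_y = 8944 lb, M_P = 58160 lb·ft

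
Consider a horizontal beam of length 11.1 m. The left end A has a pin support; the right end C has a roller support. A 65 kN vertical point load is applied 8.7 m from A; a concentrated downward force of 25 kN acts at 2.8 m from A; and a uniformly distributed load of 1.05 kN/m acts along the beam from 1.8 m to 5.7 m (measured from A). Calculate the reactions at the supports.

A_x = 0, A_y = 35.46 kN, C_y = 58.64 kN

Resultant of the distributed load: 1.05 × 3.9 = 4.095 kN at 3.75 m from A.
ΣM about A: C_y·11.1 − 65·8.7 − 25·2.8 − (1.05·3.9)·3.75 = 0 → C_y = 650.85625/11.1 = 58.6357 ≈ 58.64 kN.
ΣF_y = 0: A_y + 58.6357 − 65 − 25 − 1.05·3.9 = 0 → A_y = 35.46 kN.
ΣF_x = 0: no horizontal applied forces, so A_x = 0.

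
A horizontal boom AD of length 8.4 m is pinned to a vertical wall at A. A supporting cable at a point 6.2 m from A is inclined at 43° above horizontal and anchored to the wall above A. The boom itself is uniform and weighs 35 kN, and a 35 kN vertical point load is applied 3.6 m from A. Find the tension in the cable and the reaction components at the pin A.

T = 64.56 kN, A_x = 47.22 kN, A_y = 25.97 kN

ΣM about A: T·sin43°·6.2 − 35·4.2 − 35·3.6 = 0 → T = 273/(6.2·0.681998) = 64.5636 ≈ 64.56 kN.
ΣF_x = 0: A_x − T·cos43° = 0 → A_x = 64.5636 × 0.731354 = 47.22 kN.
ΣF_y = 0: A_y + T·sin43° − 35 − 35 = 0 → A_y = 70 − 64.5636 × 0.681998 = 25.97 kN.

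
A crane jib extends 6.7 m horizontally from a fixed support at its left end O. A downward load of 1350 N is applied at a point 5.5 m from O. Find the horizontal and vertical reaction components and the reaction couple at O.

ΣF_x = 0: O_x = 0.
ΣF_y = 0: O_y − 1350 = 0 → O_y = 1350 N.
ΣM about O: M_O − 1350·5.5 = 0 → M_O = 7425 N·m.

O_x = 0, O_y = 1350 N, M_O = 7425 N·m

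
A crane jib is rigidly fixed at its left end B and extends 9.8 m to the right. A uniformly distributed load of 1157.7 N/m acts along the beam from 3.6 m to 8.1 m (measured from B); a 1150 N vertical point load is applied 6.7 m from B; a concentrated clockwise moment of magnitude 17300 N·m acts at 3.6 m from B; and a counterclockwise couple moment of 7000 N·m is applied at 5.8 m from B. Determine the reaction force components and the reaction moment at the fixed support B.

B_x = 0, B_y = 6360 N, M_B = 48480 N·m

Resultant of the distributed load: 1157.7 × 4.5 = 5209.65 N at 5.85 m from B.
ΣF_x = 0: B_x = 0.
ΣF_y = 0: B_y − 1157.7·4.5 − 1150 = 0 → B_y = 6360 N.
ΣM about B: M_B − (1157.7·4.5)·5.85 − 1150·6.7 − 17300 + 7000 = 0 → M_B = 48480 N·m.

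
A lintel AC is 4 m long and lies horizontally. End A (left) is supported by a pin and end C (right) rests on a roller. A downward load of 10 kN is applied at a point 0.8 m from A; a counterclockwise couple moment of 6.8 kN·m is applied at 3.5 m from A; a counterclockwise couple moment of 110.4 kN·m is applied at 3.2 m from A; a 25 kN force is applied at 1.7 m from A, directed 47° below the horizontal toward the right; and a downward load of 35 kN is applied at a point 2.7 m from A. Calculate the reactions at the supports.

A_x = -17.05 kN, A_y = 59.19 kN, C_y = 4.096 kN

Moments about A: C_y·4 − 10·0.8 + 6.8 + 110.4 − 25·sin47°·1.7 − 35·2.7 = 0 → C_y = 16.3825/4 = 4.09563 ≈ 4.096 kN.
ΣF_y = 0: A_y + 4.09563 − 10 − 25·sin47° − 35 = 0 → A_y = 59.19 kN.
ΣF_x = 0: A_x + 25·cos47° = 0 → A_x = -17.05 kN.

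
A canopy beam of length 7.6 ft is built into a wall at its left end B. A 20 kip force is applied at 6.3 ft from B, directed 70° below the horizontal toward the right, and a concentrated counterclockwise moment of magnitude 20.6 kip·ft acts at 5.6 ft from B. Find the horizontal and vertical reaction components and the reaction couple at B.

B_x = -6.840 kip, B_y = 18.79 kip, M_B = 97.80 kip·ft

ΣF_x = 0: B_x + 20·cos70° = 0 → B_x = -6.840 kip.
ΣF_y = 0: B_y − 20·sin70° = 0 → B_y = 18.79 kip.
ΣM about B: M_B − 20·sin70°·6.3 + 20.6 = 0 → M_B = 97.80 kip·ft.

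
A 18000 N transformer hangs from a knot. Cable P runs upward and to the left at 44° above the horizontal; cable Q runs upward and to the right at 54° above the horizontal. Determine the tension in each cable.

T_P = 10680 N, T_Q = 13080 N

ΣF_x = 0: −T_P·cos44° + T_Q·cos54° = 0 → T_Q = 1.22381·T_P.
ΣF_y = 0: T_P·sin44° + T_Q·sin54° = 18000.
Substitute: T_P·(0.694658 + 1.22381·0.809017) = 18000 → T_P = 10684.1 ≈ 10680 N.
Then T_Q = 1.22381 × 10684.1 = 13080 N.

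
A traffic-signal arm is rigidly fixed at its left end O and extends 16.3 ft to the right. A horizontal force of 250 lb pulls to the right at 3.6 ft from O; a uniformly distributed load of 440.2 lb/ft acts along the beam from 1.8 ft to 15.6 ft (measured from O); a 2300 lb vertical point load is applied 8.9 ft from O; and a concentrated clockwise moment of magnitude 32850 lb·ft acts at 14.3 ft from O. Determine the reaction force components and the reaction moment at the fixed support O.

O_x = -250.0 lb, O_y = 8375 lb, M_O = 106200 lb·ft

Resultant of the distributed load: 440.2 × 13.8 = 6074.76 lb at 8.7 ft from O.
ΣF_x = 0: O_x + 250 = 0 → O_x = -250.0 lb.
ΣF_y = 0: O_y − 440.2·13.8 − 2300 = 0 → O_y = 8375 lb.
ΣM about O: M_O − (440.2·13.8)·8.7 − 2300·8.9 − 32850 = 0 → M_O = 106200 lb·ft.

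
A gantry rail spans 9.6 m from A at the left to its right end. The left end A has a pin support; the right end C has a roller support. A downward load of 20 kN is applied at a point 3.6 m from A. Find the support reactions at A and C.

Moments about A: C_y·9.6 − 20·3.6 = 0 → C_y = 72/9.6 = 7.500 kN.
ΣF_y = 0: A_y + 7.5 − 20 = 0 → A_y = 12.50 kN.
ΣF_x = 0: no horizontal applied forces, so A_x = 0.

A_x = 0, A_y = 12.50 kN, C_y = 7.500 kN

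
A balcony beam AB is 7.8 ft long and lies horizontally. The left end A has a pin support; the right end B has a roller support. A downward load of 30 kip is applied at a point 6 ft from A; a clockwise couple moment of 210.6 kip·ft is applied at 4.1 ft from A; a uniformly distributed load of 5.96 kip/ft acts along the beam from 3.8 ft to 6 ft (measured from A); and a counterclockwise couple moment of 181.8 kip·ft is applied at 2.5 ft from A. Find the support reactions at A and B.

Resultant of the distributed load: 5.96 × 2.2 = 13.112 kip at 4.9 ft from A.
Moments about A: B_y·7.8 − 30·6 − 210.6 − (5.96·2.2)·4.9 + 181.8 = 0 → B_y = 273.0488/7.8 = 35.0063 ≈ 35.01 kip.
ΣF_y = 0: A_y + 35.0063 − 30 − 5.96·2.2 = 0 → A_y = 8.106 kip.
ΣF_x = 0: no horizontal applied forces, so A_x = 0.

A_x = 0, A_y = 8.106 kip, B_y = 35.01 kip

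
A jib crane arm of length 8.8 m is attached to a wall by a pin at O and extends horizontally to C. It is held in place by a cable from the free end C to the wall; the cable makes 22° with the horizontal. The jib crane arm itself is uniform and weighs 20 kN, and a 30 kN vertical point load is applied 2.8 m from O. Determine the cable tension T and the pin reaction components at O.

ΣM about O: T·sin22°·8.8 − 20·4.4 − 30·2.8 = 0 → T = 172/(8.8·0.374607) = 52.1759 ≈ 52.18 kN.
ΣF_x = 0: O_x − T·cos22° = 0 → O_x = 52.1759 × 0.927184 = 48.38 kN.
ΣF_y = 0: O_y + T·sin22° − 20 − 30 = 0 → O_y = 50 − 52.1759 × 0.374607 = 30.45 kN.

T = 52.18 kN, O_x = 48.38 kN, O_y = 30.45 kN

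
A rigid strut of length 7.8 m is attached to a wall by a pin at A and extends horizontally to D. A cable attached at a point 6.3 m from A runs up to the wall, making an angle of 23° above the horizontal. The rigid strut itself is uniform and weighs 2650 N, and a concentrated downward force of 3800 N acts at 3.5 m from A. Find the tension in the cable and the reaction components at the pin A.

T = 9601 N, A_x = 8838 N, A_y = 2698 N

ΣM about A: T·sin23°·6.3 − 2650·3.9 − 3800·3.5 = 0 → T = 23635/(6.3·0.390731) = 9601.46 ≈ 9601 N.
ΣF_x = 0: A_x − T·cos23° = 0 → A_x = 9601.46 × 0.920505 = 8838 N.
ΣF_y = 0: A_y + T·sin23° − 2650 − 3800 = 0 → A_y = 6450 − 9601.46 × 0.390731 = 2698 N.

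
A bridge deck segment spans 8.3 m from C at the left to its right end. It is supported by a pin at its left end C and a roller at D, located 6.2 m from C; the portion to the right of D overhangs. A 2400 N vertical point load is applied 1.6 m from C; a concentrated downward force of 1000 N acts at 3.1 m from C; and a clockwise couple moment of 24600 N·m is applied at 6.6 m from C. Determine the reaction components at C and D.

ΣM about C: D_y·6.2 − 2400·1.6 − 1000·3.1 − 24600 = 0 → D_y = 31540/6.2 = 5087.1 ≈ 5087 N.
ΣF_y = 0: C_y + 5087.1 − 2400 − 1000 = 0 → C_y = -1687 N.
ΣF_x = 0: no horizontal applied forces, so C_x = 0.

C_x = 0, C_y = -1687 N, D_y = 5087 N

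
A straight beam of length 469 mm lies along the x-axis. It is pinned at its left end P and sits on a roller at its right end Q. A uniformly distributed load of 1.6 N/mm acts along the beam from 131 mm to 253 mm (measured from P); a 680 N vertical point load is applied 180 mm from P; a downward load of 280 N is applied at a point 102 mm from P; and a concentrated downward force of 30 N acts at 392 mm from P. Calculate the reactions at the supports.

P_x = 0, P_y = 758.3 N, Q_y = 426.9 N

Resultant of the distributed load: 1.6 × 122 = 195.2 N at 192 mm from P.
ΣM about P: Q_y·469 − (1.6·122)·192 − 680·180 − 280·102 − 30·392 = 0 → Q_y = 200198.4/469 = 426.862 ≈ 426.9 N.
ΣF_y = 0: P_y + 426.862 − 1.6·122 − 680 − 280 − 30 = 0 → P_y = 758.3 N.
ΣF_x = 0: no horizontal applied forces, so P_x = 0.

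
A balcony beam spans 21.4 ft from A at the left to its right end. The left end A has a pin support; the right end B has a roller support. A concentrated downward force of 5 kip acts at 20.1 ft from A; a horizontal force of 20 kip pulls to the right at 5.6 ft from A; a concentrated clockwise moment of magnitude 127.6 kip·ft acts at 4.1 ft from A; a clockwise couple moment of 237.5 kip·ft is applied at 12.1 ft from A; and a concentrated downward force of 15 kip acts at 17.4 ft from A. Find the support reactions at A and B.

Moments about A: B_y·21.4 − 5·20.1 − 127.6 − 237.5 − 15·17.4 = 0 → B_y = 726.6/21.4 = 33.9533 ≈ 33.95 kip.
ΣF_y = 0: A_y + 33.9533 − 5 − 15 = 0 → A_y = -13.95 kip.
ΣF_x = 0: A_x + 20 = 0 → A_x = -20.00 kip.

A_x = -20.00 kip, A_y = -13.95 kip, B_y = 33.95 kip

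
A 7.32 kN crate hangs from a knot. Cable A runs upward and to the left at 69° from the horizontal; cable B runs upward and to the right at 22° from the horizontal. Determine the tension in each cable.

ΣF_x = 0: −T_A·cos69° + T_B·cos22° = 0 → T_B = 0.386512·T_A.
ΣF_y = 0: T_A·sin69° + T_B·sin22° = 7.32.
Substitute: T_A·(0.93358 + 0.386512·0.374607) = 7.32 → T_A = 6.78802 ≈ 6.788 kN.
Then T_B = 0.386512 × 6.78802 = 2.624 kN.

T_A = 6.788 kN, T_B = 2.624 kN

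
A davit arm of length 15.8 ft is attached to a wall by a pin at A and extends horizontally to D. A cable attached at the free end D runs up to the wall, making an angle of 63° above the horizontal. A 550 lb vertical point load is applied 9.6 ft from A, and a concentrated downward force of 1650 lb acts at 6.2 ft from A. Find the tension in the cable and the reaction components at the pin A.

ΣM about A: T·sin63°·15.8 − 550·9.6 − 1650·6.2 = 0 → T = 15510/(15.8·0.891007) = 1101.73 ≈ 1102 lb.
ΣF_x = 0: A_x − T·cos63° = 0 → A_x = 1101.73 × 0.45399 = 500.2 lb.
ΣF_y = 0: A_y + T·sin63° − 550 − 1650 = 0 → A_y = 2200 − 1101.73 × 0.891007 = 1218 lb.

T = 1102 lb, A_x = 500.2 lb, A_y = 1218 lb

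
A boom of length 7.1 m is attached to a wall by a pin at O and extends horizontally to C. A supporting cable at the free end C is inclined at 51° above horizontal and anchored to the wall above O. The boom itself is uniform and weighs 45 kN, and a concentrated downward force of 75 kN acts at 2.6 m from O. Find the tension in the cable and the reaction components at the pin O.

ΣM about O: T·sin51°·7.1 − 45·3.55 − 75·2.6 = 0 → T = 354.75/(7.1·0.777146) = 64.2927 ≈ 64.29 kN.
ΣF_x = 0: O_x − T·cos51° = 0 → O_x = 64.2927 × 0.62932 = 40.46 kN.
ΣF_y = 0: O_y + T·sin51° − 45 − 75 = 0 → O_y = 120 − 64.2927 × 0.777146 = 70.04 kN.

T = 64.29 kN, O_x = 40.46 kN, O_y = 70.04 kN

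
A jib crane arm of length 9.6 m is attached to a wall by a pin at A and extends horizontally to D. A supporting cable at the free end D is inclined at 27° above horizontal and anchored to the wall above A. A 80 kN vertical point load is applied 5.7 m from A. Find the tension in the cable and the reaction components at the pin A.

T = 104.6 kN, A_x = 93.22 kN, A_y = 32.50 kN

ΣM about A: T·sin27°·9.6 − 80·5.7 = 0 → T = 456/(9.6·0.45399) = 104.628 ≈ 104.6 kN.
ΣF_x = 0: A_x − T·cos27° = 0 → A_x = 104.628 × 0.891007 = 93.22 kN.
ΣF_y = 0: A_y + T·sin27° − 80 = 0 → A_y = 80 − 104.628 × 0.45399 = 32.50 kN.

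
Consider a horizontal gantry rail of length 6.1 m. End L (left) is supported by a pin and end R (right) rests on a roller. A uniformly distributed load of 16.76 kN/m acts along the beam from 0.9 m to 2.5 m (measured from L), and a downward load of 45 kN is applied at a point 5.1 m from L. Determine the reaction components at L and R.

L_x = 0, L_y = 26.72 kN, R_y = 45.10 kN

Resultant of the distributed load: 16.76 × 1.6 = 26.816 kN at 1.7 m from L.
Moments about L: R_y·6.1 − (16.76·1.6)·1.7 − 45·5.1 = 0 → R_y = 275.0872/6.1 = 45.0963 ≈ 45.10 kN.
ΣF_y = 0: L_y + 45.0963 − 16.76·1.6 − 45 = 0 → L_y = 26.72 kN.
ΣF_x = 0: no horizontal applied forces, so L_x = 0.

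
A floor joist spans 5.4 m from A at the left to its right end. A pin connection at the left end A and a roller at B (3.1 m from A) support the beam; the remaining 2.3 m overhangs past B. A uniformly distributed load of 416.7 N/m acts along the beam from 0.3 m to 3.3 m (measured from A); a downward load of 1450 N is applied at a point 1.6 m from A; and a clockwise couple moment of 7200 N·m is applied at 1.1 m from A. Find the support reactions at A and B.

A_x = 0, A_y = -1097 N, B_y = 3797 N

Resultant of the distributed load: 416.7 × 3 = 1250.1 N at 1.8 m from A.
ΣM about A: B_y·3.1 − (416.7·3)·1.8 − 1450·1.6 − 7200 = 0 → B_y = 11770.18/3.1 = 3796.83 ≈ 3797 N.
ΣF_y = 0: A_y + 3796.83 − 416.7·3 − 1450 = 0 → A_y = -1097 N.
ΣF_x = 0: no horizontal applied forces, so A_x = 0.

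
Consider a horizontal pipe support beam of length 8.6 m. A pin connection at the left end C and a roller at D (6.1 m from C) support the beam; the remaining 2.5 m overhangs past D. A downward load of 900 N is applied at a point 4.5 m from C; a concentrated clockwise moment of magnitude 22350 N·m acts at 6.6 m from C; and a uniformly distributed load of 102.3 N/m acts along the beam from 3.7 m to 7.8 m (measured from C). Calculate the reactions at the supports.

C_x = 0, C_y = -3404 N, D_y = 4723 N

Resultant of the distributed load: 102.3 × 4.1 = 419.43 N at 5.75 m from C.
ΣM about C: D_y·6.1 − 900·4.5 − 22350 − (102.3·4.1)·5.75 = 0 → D_y = 28811.7225/6.1 = 4723.23 ≈ 4723 N.
ΣF_y = 0: C_y + 4723.23 − 900 − 102.3·4.1 = 0 → C_y = -3404 N.
ΣF_x = 0: no horizontal applied forces, so C_x = 0.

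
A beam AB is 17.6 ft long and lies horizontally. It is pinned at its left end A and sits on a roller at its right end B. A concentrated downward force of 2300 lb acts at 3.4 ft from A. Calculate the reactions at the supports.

Moments about A: B_y·17.6 − 2300·3.4 = 0 → B_y = 7820/17.6 = 444.318 ≈ 444.3 lb.
ΣF_y = 0: A_y + 444.318 − 2300 = 0 → A_y = 1856 lb.
ΣF_x = 0: no horizontal applied forces, so A_x = 0.

A_x = 0, A_y = 1856 lb, B_y = 444.3 lb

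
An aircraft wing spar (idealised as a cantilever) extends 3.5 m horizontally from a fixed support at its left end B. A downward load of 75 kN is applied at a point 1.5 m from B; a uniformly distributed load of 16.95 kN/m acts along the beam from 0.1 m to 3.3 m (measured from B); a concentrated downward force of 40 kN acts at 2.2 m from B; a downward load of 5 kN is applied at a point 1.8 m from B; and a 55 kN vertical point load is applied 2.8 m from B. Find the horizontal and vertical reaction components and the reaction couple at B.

B_x = 0, B_y = 229.2 kN, M_B = 455.7 kN·m

Resultant of the distributed load: 16.95 × 3.2 = 54.24 kN at 1.7 m from B.
ΣF_x = 0: B_x = 0.
ΣF_y = 0: B_y − 75 − 16.95·3.2 − 40 − 5 − 55 = 0 → B_y = 229.2 kN.
ΣM about B: M_B − 75·1.5 − (16.95·3.2)·1.7 − 40·2.2 − 5·1.8 − 55·2.8 = 0 → M_B = 455.7 kN·m.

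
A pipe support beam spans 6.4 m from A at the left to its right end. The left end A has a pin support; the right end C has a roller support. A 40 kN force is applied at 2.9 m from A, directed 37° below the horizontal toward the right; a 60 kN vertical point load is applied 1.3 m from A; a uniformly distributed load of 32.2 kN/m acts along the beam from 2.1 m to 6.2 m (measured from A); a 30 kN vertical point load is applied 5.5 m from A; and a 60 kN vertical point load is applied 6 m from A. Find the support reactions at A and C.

Resultant of the distributed load: 32.2 × 4.1 = 132.02 kN at 4.15 m from A.
Moments about A: C_y·6.4 − 40·sin37°·2.9 − 60·1.3 − (32.2·4.1)·4.15 − 30·5.5 − 60·6 = 0 → C_y = 1220.69/6.4 = 190.733 ≈ 190.7 kN.
ΣF_y = 0: A_y + 190.733 − 40·sin37° − 60 − 32.2·4.1 − 30 − 60 = 0 → A_y = 115.4 kN.
ΣF_x = 0: A_x + 40·cos37° = 0 → A_x = -31.95 kN.

A_x = -31.95 kN, A_y = 115.4 kN, C_y = 190.7 kN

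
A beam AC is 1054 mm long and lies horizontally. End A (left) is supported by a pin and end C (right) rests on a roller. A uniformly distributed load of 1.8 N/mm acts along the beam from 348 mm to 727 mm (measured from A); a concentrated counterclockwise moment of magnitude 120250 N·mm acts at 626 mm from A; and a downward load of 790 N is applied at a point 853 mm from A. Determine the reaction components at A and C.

Resultant of the distributed load: 1.8 × 379 = 682.2 N at 537.5 mm from A.
Taking moments about A: C_y·1054 − (1.8·379)·537.5 + 120250 − 790·853 = 0 → C_y = 920302.5/1054 = 873.152 ≈ 873.2 N.
ΣF_y = 0: A_y + 873.152 − 1.8·379 − 790 = 0 → A_y = 599.0 N.
ΣF_x = 0: no horizontal applied forces, so A_x = 0.

A_x = 0, A_y = 599.0 N, C_y = 873.2 N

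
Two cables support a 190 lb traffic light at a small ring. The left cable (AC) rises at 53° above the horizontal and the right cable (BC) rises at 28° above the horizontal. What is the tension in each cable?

T_AC = 169.9 lb, T_BC = 115.8 lb

ΣF_x = 0: −T_AC·cos53° + T_BC·cos28° = 0 → T_BC = 0.681598·T_AC.
ΣF_y = 0: T_AC·sin53° + T_BC·sin28° = 190.
Substitute: T_AC·(0.798636 + 0.681598·0.469472) = 190 → T_AC = 169.851 ≈ 169.9 lb.
Then T_BC = 0.681598 × 169.851 = 115.8 lb.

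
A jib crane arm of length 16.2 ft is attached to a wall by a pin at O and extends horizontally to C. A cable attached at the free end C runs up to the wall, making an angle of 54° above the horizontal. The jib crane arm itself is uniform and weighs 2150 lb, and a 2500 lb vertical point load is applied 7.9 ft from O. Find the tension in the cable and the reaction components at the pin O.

T = 2836 lb, O_x = 1667 lb, O_y = 2356 lb

ΣM about O: T·sin54°·16.2 − 2150·8.1 − 2500·7.9 = 0 → T = 37165/(16.2·0.809017) = 2835.71 ≈ 2836 lb.
ΣF_x = 0: O_x − T·cos54° = 0 → O_x = 2835.71 × 0.587785 = 1667 lb.
ΣF_y = 0: O_y + T·sin54° − 2150 − 2500 = 0 → O_y = 4650 − 2835.71 × 0.809017 = 2356 lb.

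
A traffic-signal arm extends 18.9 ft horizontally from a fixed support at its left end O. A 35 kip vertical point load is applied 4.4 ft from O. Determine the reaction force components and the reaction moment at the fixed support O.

ΣF_x = 0: O_x = 0.
ΣF_y = 0: O_y − 35 = 0 → O_y = 35.00 kip.
ΣM about O: M_O − 35·4.4 = 0 → M_O = 154.0 kip·ft.

O_x = 0, O_y = 35.00 kip, M_O = 154.0 kip·ft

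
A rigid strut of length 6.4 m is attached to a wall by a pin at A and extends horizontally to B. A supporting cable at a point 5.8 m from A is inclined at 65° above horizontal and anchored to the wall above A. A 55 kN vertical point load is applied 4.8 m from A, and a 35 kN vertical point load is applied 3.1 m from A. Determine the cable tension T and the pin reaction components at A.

ΣM about A: T·sin65°·5.8 − 55·4.8 − 35·3.1 = 0 → T = 372.5/(5.8·0.906308) = 70.8635 ≈ 70.86 kN.
ΣF_x = 0: A_x − T·cos65° = 0 → A_x = 70.8635 × 0.422618 = 29.95 kN.
ΣF_y = 0: A_y + T·sin65° − 55 − 35 = 0 → A_y = 90 − 70.8635 × 0.906308 = 25.78 kN.

T = 70.86 kN, A_x = 29.95 kN, A_y = 25.78 kN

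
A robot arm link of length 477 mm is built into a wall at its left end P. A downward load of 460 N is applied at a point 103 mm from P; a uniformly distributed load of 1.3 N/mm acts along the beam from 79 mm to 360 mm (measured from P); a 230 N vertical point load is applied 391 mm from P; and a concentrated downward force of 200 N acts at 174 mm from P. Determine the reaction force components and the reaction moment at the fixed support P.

Resultant of the distributed load: 1.3 × 281 = 365.3 N at 219.5 mm from P.
ΣF_x = 0: P_x = 0.
ΣF_y = 0: P_y − 460 − 1.3·281 − 230 − 200 = 0 → P_y = 1255 N.
ΣM about P: M_P − 460·103 − (1.3·281)·219.5 − 230·391 − 200·174 = 0 → M_P = 252300 N·mm.

P_x = 0, P_y = 1255 N, M_P = 252300 N·mm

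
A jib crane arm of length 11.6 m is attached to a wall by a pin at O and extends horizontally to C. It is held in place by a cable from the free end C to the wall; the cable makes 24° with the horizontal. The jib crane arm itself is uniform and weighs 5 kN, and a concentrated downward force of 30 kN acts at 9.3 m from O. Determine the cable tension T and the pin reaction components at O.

ΣM about O: T·sin24°·11.6 − 5·5.8 − 30·9.3 = 0 → T = 308/(11.6·0.406737) = 65.2798 ≈ 65.28 kN.
ΣF_x = 0: O_x − T·cos24° = 0 → O_x = 65.2798 × 0.913545 = 59.64 kN.
ΣF_y = 0: O_y + T·sin24° − 5 − 30 = 0 → O_y = 35 − 65.2798 × 0.406737 = 8.448 kN.

T = 65.28 kN, O_x = 59.64 kN, O_y = 8.448 kN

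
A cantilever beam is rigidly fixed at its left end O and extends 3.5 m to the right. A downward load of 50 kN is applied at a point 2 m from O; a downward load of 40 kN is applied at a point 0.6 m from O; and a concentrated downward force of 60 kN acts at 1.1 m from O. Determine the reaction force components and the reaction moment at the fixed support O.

ΣF_x = 0: O_x = 0.
ΣF_y = 0: O_y − 50 − 40 − 60 = 0 → O_y = 150.0 kN.
ΣM about O: M_O − 50·2 − 40·0.6 − 60·1.1 = 0 → M_O = 190.0 kN·m.

O_x = 0, O_y = 150.0 kN, M_O = 190.0 kN·m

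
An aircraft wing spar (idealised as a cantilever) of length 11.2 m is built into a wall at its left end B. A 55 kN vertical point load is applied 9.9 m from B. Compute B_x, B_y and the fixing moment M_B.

B_x = 0, B_y = 55.00 kN, M_B = 544.5 kN·m

ΣF_x = 0: B_x = 0.
ΣF_y = 0: B_y − 55 = 0 → B_y = 55.00 kN.
ΣM about B: M_B − 55·9.9 = 0 → M_B = 544.5 kN·m.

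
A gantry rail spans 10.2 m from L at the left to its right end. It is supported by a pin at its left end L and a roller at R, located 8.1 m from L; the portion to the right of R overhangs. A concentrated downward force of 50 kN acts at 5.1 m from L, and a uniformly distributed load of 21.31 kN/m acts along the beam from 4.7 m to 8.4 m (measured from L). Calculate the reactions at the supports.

Resultant of the distributed load: 21.31 × 3.7 = 78.847 kN at 6.55 m from L.
Moments about L: R_y·8.1 − 50·5.1 − (21.31·3.7)·6.55 = 0 → R_y = 771.44785/8.1 = 95.2405 ≈ 95.24 kN.
ΣF_y = 0: L_y + 95.2405 − 50 − 21.31·3.7 = 0 → L_y = 33.61 kN.
ΣF_x = 0: no horizontal applied forces, so L_x = 0.

L_x = 0, L_y = 33.61 kN, R_y = 95.24 kN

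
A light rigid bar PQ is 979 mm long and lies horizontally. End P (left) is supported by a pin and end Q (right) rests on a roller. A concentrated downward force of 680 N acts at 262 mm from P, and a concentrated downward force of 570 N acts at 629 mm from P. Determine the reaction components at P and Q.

P_x = 0, P_y = 701.8 N, Q_y = 548.2 N

Moments about P: Q_y·979 − 680·262 − 570·629 = 0 → Q_y = 536690/979 = 548.202 ≈ 548.2 N.
ΣF_y = 0: P_y + 548.202 − 680 − 570 = 0 → P_y = 701.8 N.
ΣF_x = 0: no horizontal applied forces, so P_x = 0.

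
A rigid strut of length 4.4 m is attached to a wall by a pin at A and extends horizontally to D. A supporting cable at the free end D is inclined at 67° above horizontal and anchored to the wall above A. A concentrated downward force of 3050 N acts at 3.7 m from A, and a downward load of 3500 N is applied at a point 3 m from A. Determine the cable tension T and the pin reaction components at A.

T = 5379 N, A_x = 2102 N, A_y = 1599 N

ΣM about A: T·sin67°·4.4 − 3050·3.7 − 3500·3 = 0 → T = 21785/(4.4·0.920505) = 5378.72 ≈ 5379 N.
ΣF_x = 0: A_x − T·cos67° = 0 → A_x = 5378.72 × 0.390731 = 2102 N.
ΣF_y = 0: A_y + T·sin67° − 3050 − 3500 = 0 → A_y = 6550 − 5378.72 × 0.920505 = 1599 N.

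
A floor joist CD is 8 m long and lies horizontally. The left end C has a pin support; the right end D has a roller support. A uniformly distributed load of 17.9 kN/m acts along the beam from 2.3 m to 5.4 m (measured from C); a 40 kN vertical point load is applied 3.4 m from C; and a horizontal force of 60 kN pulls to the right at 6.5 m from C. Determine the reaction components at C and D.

C_x = -60.00 kN, C_y = 51.79 kN, D_y = 43.70 kN

Resultant of the distributed load: 17.9 × 3.1 = 55.49 kN at 3.85 m from C.
Taking moments about C: D_y·8 − (17.9·3.1)·3.85 − 40·3.4 = 0 → D_y = 349.6365/8 = 43.7046 ≈ 43.70 kN.
ΣF_y = 0: C_y + 43.7046 − 17.9·3.1 − 40 = 0 → C_y = 51.79 kN.
ΣF_x = 0: C_x + 60 = 0 → C_x = -60.00 kN.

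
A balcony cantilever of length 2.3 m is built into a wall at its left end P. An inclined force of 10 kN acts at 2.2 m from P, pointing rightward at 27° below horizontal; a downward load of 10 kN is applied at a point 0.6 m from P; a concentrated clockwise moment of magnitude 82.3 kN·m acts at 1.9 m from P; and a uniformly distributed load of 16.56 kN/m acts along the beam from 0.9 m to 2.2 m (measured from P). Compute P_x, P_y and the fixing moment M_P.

Resultant of the distributed load: 16.56 × 1.3 = 21.528 kN at 1.55 m from P.
ΣF_x = 0: P_x + 10·cos27° = 0 → P_x = -8.910 kN.
ΣF_y = 0: P_y − 10·sin27° − 10 − 16.56·1.3 = 0 → P_y = 36.07 kN.
ΣM about P: M_P − 10·sin27°·2.2 − 10·0.6 − 82.3 − (16.56·1.3)·1.55 = 0 → M_P = 131.7 kN·m.

P_x = -8.910 kN, P_y = 36.07 kN, M_P = 131.7 kN·m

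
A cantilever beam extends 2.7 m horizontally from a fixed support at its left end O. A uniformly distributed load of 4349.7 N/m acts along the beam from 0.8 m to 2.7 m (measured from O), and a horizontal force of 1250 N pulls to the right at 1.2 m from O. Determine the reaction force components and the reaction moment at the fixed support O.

Resultant of the distributed load: 4349.7 × 1.9 = 8264.43 N at 1.75 m from O.
ΣF_x = 0: O_x + 1250 = 0 → O_x = -1250 N.
ΣF_y = 0: O_y − 4349.7·1.9 = 0 → O_y = 8264 N.
ΣM about O: M_O − (4349.7·1.9)·1.75 = 0 → M_O = 14460 N·m.

O_x = -1250 N, O_y = 8264 N, M_O = 14460 N·m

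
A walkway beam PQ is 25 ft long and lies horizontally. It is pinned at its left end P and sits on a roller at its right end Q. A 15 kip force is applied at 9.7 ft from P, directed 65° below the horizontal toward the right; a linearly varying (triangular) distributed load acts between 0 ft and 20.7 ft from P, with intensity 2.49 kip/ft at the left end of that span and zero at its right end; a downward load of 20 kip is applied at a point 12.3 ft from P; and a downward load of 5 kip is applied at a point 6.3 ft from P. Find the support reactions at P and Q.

P_x = -6.339 kip, P_y = 40.88 kip, Q_y = 23.49 kip

Resultant of the triangular load: ½ × 2.49 × 20.7 = 25.7715 kip, acting at 6.9 ft from P (one-third of the span from the peak).
Moments about P: Q_y·25 − 15·sin65°·9.7 − (½·2.49·20.7)·6.9 − 20·12.3 − 5·6.3 = 0 → Q_y = 587.191/25 = 23.4876 ≈ 23.49 kip.
ΣF_y = 0: P_y + 23.4876 − 15·sin65° − ½·2.49·20.7 − 20 − 5 = 0 → P_y = 40.88 kip.
ΣF_x = 0: P_x + 15·cos65° = 0 → P_x = -6.339 kip.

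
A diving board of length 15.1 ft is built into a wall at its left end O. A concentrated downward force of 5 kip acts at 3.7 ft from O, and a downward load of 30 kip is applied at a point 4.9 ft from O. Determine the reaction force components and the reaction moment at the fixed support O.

ΣF_x = 0: O_x = 0.
ΣF_y = 0: O_y − 5 − 30 = 0 → O_y = 35.00 kip.
ΣM about O: M_O − 5·3.7 − 30·4.9 = 0 → M_O = 165.5 kip·ft.

O_x = 0, O_y = 35.00 kip, M_O = 165.5 kip·ft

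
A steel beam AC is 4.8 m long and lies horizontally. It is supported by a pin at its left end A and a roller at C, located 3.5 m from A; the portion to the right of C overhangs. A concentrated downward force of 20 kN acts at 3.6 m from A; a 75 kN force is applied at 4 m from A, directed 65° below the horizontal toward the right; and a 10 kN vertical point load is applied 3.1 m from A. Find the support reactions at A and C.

A_x = -31.70 kN, A_y = -9.139 kN, C_y = 107.1 kN

ΣM about A: C_y·3.5 − 20·3.6 − 75·sin65°·4 − 10·3.1 = 0 → C_y = 374.892/3.5 = 107.112 ≈ 107.1 kN.
ΣF_y = 0: A_y + 107.112 − 20 − 75·sin65° − 10 = 0 → A_y = -9.139 kN.
ΣF_x = 0: A_x + 75·cos65° = 0 → A_x = -31.70 kN.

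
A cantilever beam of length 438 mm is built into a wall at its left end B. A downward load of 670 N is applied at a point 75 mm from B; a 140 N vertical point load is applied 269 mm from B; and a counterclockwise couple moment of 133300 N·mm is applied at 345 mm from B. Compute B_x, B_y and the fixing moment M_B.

B_x = 0, B_y = 810.0 N, M_B = -45390 N·mm

ΣF_x = 0: B_x = 0.
ΣF_y = 0: B_y − 670 − 140 = 0 → B_y = 810.0 N.
ΣM about B: M_B − 670·75 − 140·269 + 133300 = 0 → M_B = -45390 N·mm.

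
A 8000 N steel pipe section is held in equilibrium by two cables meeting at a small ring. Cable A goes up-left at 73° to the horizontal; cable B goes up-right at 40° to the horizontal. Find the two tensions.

ΣF_x = 0: −T_A·cos73° + T_B·cos40° = 0 → T_B = 0.381664·T_A.
ΣF_y = 0: T_A·sin73° + T_B·sin40° = 8000.
Substitute: T_A·(0.956305 + 0.381664·0.642788) = 8000 → T_A = 6657.6 ≈ 6658 N.
Then T_B = 0.381664 × 6657.6 = 2541 N.

T_A = 6658 N, T_B = 2541 N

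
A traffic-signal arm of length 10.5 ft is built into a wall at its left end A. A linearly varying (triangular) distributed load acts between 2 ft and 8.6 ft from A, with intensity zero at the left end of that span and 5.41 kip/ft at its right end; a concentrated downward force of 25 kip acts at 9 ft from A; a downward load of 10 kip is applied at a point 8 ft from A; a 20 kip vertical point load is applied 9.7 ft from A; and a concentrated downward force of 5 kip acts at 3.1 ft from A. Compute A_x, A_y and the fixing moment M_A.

A_x = 0, A_y = 77.85 kip, M_A = 628.8 kip·ft

Resultant of the triangular load: ½ × 5.41 × 6.6 = 17.853 kip, acting at 6.4 ft from A (one-third of the span from the peak).
ΣF_x = 0: A_x = 0.
ΣF_y = 0: A_y − ½·5.41·6.6 − 25 − 10 − 20 − 5 = 0 → A_y = 77.85 kip.
ΣM about A: M_A − (½·5.41·6.6)·6.4 − 25·9 − 10·8 − 20·9.7 − 5·3.1 = 0 → M_A = 628.8 kip·ft.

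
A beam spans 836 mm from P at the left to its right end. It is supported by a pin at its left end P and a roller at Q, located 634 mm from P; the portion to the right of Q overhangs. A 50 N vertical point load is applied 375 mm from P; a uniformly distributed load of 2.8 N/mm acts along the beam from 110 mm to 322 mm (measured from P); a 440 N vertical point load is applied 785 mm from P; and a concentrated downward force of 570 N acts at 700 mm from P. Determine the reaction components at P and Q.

Resultant of the distributed load: 2.8 × 212 = 593.6 N at 216 mm from P.
Taking moments about P: Q_y·634 − 50·375 − (2.8·212)·216 − 440·785 − 570·700 = 0 → Q_y = 891367.6/634 = 1405.94 ≈ 1406 N.
ΣF_y = 0: P_y + 1405.94 − 50 − 2.8·212 − 440 − 570 = 0 → P_y = 247.7 N.
ΣF_x = 0: no horizontal applied forces, so P_x = 0.

P_x = 0, P_y = 247.7 N, Q_y = 1406 N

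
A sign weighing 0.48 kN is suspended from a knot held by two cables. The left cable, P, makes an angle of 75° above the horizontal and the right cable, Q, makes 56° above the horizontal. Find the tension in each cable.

ΣF_x = 0: −T_P·cos75° + T_Q·cos56° = 0 → T_Q = 0.462844·T_P.
ΣF_y = 0: T_P·sin75° + T_Q·sin56° = 0.48.
Substitute: T_P·(0.965926 + 0.462844·0.829038) = 0.48 → T_P = 0.35565 ≈ 0.3557 kN.
Then T_Q = 0.462844 × 0.35565 = 0.1646 kN.

T_P = 0.3557 kN, T_Q = 0.1646 kN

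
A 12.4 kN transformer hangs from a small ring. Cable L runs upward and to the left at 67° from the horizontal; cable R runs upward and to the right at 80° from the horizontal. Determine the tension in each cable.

ΣF_x = 0: −T_L·cos67° + T_R·cos80° = 0 → T_R = 2.25013·T_L.
ΣF_y = 0: T_L·sin67° + T_R·sin80° = 12.4.
Substitute: T_L·(0.920505 + 2.25013·0.984808) = 12.4 → T_L = 3.95351 ≈ 3.954 kN.
Then T_R = 2.25013 × 3.95351 = 8.896 kN.

T_L = 3.954 kN, T_R = 8.896 kN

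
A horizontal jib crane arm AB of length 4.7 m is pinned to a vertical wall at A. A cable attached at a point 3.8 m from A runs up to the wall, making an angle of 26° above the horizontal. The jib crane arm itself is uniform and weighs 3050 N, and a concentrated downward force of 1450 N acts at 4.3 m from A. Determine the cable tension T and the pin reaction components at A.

T = 8046 N, A_x = 7231 N, A_y = 973.0 N

ΣM about A: T·sin26°·3.8 − 3050·2.35 − 1450·4.3 = 0 → T = 13402.5/(3.8·0.438371) = 8045.64 ≈ 8046 N.
ΣF_x = 0: A_x − T·cos26° = 0 → A_x = 8045.64 × 0.898794 = 7231 N.
ΣF_y = 0: A_y + T·sin26° − 3050 − 1450 = 0 → A_y = 4500 − 8045.64 × 0.438371 = 973.0 N.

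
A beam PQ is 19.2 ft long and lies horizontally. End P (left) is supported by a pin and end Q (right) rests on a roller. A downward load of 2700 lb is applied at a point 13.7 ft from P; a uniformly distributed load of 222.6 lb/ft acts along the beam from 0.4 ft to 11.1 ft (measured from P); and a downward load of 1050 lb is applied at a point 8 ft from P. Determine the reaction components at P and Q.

P_x = 0, P_y = 3054 lb, Q_y = 3077 lb

Resultant of the distributed load: 222.6 × 10.7 = 2381.82 lb at 5.75 ft from P.
ΣM about P: Q_y·19.2 − 2700·13.7 − (222.6·10.7)·5.75 − 1050·8 = 0 → Q_y = 59085.465/19.2 = 3077.37 ≈ 3077 lb.
ΣF_y = 0: P_y + 3077.37 − 2700 − 222.6·10.7 − 1050 = 0 → P_y = 3054 lb.
ΣF_x = 0: no horizontal applied forces, so P_x = 0.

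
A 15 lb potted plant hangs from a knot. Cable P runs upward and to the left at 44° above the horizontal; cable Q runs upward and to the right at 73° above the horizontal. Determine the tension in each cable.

T_P = 4.922 lb, T_Q = 12.11 lb

ΣF_x = 0: −T_P·cos44° + T_Q·cos73° = 0 → T_Q = 2.46036·T_P.
ΣF_y = 0: T_P·sin44° + T_Q·sin73° = 15.
Substitute: T_P·(0.694658 + 2.46036·0.956305) = 15 → T_P = 4.92205 ≈ 4.922 lb.
Then T_Q = 2.46036 × 4.92205 = 12.11 lb.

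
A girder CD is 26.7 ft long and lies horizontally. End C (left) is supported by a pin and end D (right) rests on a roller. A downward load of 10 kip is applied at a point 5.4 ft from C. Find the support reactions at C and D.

Taking moments about C: D_y·26.7 − 10·5.4 = 0 → D_y = 54/26.7 = 2.02247 ≈ 2.022 kip.
ΣF_y = 0: C_y + 2.02247 − 10 = 0 → C_y = 7.978 kip.
ΣF_x = 0: no horizontal applied forces, so C_x = 0.

C_x = 0, C_y = 7.978 kip, D_y = 2.022 kip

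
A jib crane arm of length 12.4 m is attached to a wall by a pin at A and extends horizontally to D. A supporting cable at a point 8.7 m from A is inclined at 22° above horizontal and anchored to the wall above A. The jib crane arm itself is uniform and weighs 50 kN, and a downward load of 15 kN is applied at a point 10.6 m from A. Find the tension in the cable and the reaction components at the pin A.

ΣM about A: T·sin22°·8.7 − 50·6.2 − 15·10.6 = 0 → T = 469/(8.7·0.374607) = 143.906 ≈ 143.9 kN.
ΣF_x = 0: A_x − T·cos22° = 0 → A_x = 143.906 × 0.927184 = 133.4 kN.
ΣF_y = 0: A_y + T·sin22° − 50 − 15 = 0 → A_y = 65 − 143.906 × 0.374607 = 11.09 kN.

T = 143.9 kN, A_x = 133.4 kN, A_y = 11.09 kN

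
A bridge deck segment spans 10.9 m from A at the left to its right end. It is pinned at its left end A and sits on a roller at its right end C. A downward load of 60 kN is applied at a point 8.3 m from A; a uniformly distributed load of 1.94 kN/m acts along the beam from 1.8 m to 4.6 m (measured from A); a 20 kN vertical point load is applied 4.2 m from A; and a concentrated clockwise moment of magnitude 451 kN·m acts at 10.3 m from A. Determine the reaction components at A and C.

Resultant of the distributed load: 1.94 × 2.8 = 5.432 kN at 3.2 m from A.
Moments about A: C_y·10.9 − 60·8.3 − (1.94·2.8)·3.2 − 20·4.2 − 451 = 0 → C_y = 1050.3824/10.9 = 96.3654 ≈ 96.37 kN.
ΣF_y = 0: A_y + 96.3654 − 60 − 1.94·2.8 − 20 = 0 → A_y = -10.93 kN.
ΣF_x = 0: no horizontal applied forces, so A_x = 0.

A_x = 0, A_y = -10.93 kN, C_y = 96.37 kN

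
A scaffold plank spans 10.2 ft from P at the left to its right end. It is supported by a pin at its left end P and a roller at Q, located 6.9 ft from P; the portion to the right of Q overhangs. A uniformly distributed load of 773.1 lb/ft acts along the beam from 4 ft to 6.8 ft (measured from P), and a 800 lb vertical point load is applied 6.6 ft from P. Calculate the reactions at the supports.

P_x = 0, P_y = 505.4 lb, Q_y = 2459 lb

Resultant of the distributed load: 773.1 × 2.8 = 2164.68 lb at 5.4 ft from P.
ΣM about P: Q_y·6.9 − (773.1·2.8)·5.4 − 800·6.6 = 0 → Q_y = 16969.272/6.9 = 2459.31 ≈ 2459 lb.
ΣF_y = 0: P_y + 2459.31 − 773.1·2.8 − 800 = 0 → P_y = 505.4 lb.
ΣF_x = 0: no horizontal applied forces, so P_x = 0.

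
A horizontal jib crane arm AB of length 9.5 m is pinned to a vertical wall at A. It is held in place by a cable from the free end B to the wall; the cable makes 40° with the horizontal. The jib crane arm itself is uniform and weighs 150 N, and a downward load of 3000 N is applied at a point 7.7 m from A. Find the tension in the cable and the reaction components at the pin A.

ΣM about A: T·sin40°·9.5 − 150·4.75 − 3000·7.7 = 0 → T = 23812.5/(9.5·0.642788) = 3899.54 ≈ 3900 N.
ΣF_x = 0: A_x − T·cos40° = 0 → A_x = 3899.54 × 0.766044 = 2987 N.
ΣF_y = 0: A_y + T·sin40° − 150 − 3000 = 0 → A_y = 3150 − 3899.54 × 0.642788 = 643.4 N.

T = 3900 N, A_x = 2987 N, A_y = 643.4 N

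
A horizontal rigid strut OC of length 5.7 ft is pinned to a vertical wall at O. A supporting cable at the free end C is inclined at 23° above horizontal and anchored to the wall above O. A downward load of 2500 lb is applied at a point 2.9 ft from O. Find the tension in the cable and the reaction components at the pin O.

ΣM about O: T·sin23°·5.7 − 2500·2.9 = 0 → T = 7250/(5.7·0.390731) = 3255.26 ≈ 3255 lb.
ΣF_x = 0: O_x − T·cos23° = 0 → O_x = 3255.26 × 0.920505 = 2996 lb.
ΣF_y = 0: O_y + T·sin23° − 2500 = 0 → O_y = 2500 − 3255.26 × 0.390731 = 1228 lb.

T = 3255 lb, O_x = 2996 lb, O_y = 1228 lb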